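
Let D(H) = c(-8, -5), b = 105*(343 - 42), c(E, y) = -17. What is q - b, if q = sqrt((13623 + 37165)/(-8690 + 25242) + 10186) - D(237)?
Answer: -31588 + sqrt(174467866370)/4138 ≈ -31487.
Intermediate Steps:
b = 31605 (b = 105*301 = 31605)
D(H) = -17
q = 17 + sqrt(174467866370)/4138 (q = sqrt((13623 + 37165)/(-8690 + 25242) + 10186) - 1*(-17) = sqrt(50788/16552 + 10186) + 17 = sqrt(50788*(1/16552) + 10186) + 17 = sqrt(12697/4138 + 10186) + 17 = sqrt(42162365/4138) + 17 = sqrt(174467866370)/4138 + 17 = 17 + sqrt(174467866370)/4138 ≈ 117.94)
q - b = (17 + sqrt(174467866370)/4138) - 1*31605 = (17 + sqrt(174467866370)/4138) - 31605 = -31588 + sqrt(174467866370)/4138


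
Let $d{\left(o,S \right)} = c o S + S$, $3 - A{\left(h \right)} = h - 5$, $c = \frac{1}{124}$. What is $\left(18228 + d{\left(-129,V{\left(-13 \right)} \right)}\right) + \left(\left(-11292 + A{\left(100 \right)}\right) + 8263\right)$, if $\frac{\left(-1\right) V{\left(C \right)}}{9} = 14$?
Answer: $\frac{936949}{62} \approx 15112.0$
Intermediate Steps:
$c = \frac{1}{124} \approx 0.0080645$
$V{\left(C \right)} = -126$ ($V{\left(C \right)} = \left(-9\right) 14 = -126$)
$A{\left(h \right)} = 8 - h$ ($A{\left(h \right)} = 3 - \left(h - 5\right) = 3 - \left(-5 + h\right) = 8 - h$)
$d{\left(o,S \right)} = S + \frac{S o}{124}$ ($d{\left(o,S \right)} = \frac{o}{124} S + S = \frac{S o}{124} + S = S + \frac{S o}{124}$)
$\left(18228 + d{\left(-129,V{\left(-13 \right)} \right)}\right) + \left(\left(-11292 + A{\left(100 \right)}\right) + 8263\right) = \left(18228 + \frac{1}{124} \left(-126\right) \left(124 - 129\right)\right) + \left(\left(-11292 + \left(8 - 100\right)\right) + 8263\right) = \left(18228 + \frac{1}{124} \left(-126\right) \left(-5\right)\right) + \left(\left(-11292 + \left(8 - 100\right)\right) + 8263\right) = \left(18228 + \frac{315}{62}\right) + \left(\left(-11292 - 92\right) + 8263\right) = \frac{1130451}{62} + \left(-11384 + 8263\right) = \frac{1130451}{62} - 3121 = \frac{936949}{62}$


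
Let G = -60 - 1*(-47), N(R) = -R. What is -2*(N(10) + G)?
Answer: 46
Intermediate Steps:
G = -13 (G = -60 + 47 = -13)
-2*(N(10) + G) = -2*(-1*10 - 13) = -2*(-10 - 13) = -2*(-23) = 46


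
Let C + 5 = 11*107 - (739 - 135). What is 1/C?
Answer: 1/568 ≈ 0.0017606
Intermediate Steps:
C = 568 (C = -5 + (11*107 - (739 - 135)) = -5 + (1177 - 1*604) = -5 + (1177 - 604) = -5 + 573 = 568)
1/C = 1/568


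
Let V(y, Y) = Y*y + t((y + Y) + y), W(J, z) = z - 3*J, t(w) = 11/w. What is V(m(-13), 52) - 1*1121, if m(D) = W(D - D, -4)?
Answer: -5315/4 ≈ -1328.8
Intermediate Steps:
m(D) = -4 (m(D) = -4 - 3*(D - D) = -4 - 3*0 = -4 + 0 = -4)
V(y, Y) = 11/(Y + 2*y) + Y*y (V(y, Y) = Y*y + 11/((y + Y) + y) = Y*y + 11/((Y + y) + y) = Y*y + 11/(Y + 2*y) = 11/(Y + 2*y) + Y*y)
V(m(-13), 52) - 1*1121 = (11 + 52*(-4)*(52 + 2*(-4)))/(52 + 2*(-4)) - 1*1121 = (11 + 52*(-4)*(52 - 8))/(52 - 8) - 1121 = (11 + 52*(-4)*44)/44 - 1121 = (11 - 9152)/44 - 1121 = (1/44)*(-9141) - 1121 = -831/4 - 1121 = -5315/4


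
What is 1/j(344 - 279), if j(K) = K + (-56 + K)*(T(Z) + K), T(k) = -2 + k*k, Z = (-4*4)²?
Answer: 1/590456 ≈ 1.6936e-6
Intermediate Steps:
Z = 256 (Z = (-16)² = 256)
T(k) = -2 + k²
j(K) = K + (-56 + K)*(65534 + K) (j(K) = K + (-56 + K)*((-2 + 256²) + K) = K + (-56 + K)*((-2 + 65536) + K) = K + (-56 + K)*(65534 + K))
1/j(344 - 279) = 1/(-3669904 + (344 - 279)² + 65479*(344 - 279)) = 1/(-3669904 + 65² + 65479*65) = 1/(-3669904 + 4225 + 4256135) = 1/590456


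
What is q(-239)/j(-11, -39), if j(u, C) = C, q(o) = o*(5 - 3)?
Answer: 478/39 ≈ 12.256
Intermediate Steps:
q(o) = 2*o (q(o) = o*2 = 2*o)
q(-239)/j(-11, -39) = (2*(-239))/(-39) = -478*(-1/39) = 478/39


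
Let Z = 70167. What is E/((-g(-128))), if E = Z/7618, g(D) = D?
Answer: 70167/975104 ≈ 0.071958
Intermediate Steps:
E = 70167/7618 ≈ 9.2107
E/((-g(-128))) = 70167/(7618*((-1*(-128)))) = (70167/7618)/128 = (70167/7618)*(1/128) = 70167/975104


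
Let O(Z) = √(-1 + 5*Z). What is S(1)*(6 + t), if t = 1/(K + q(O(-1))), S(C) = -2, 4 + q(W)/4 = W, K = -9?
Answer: -8602/721 + 8*I*√6/721 ≈ -11.931 + 0.027179*I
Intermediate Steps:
q(W) = -16 + 4*W
t = 1/(-25 + 4*I*√6) (t = 1/(-9 + (-16 + 4*√(-1 + 5*(-1)))) = 1/(-9 + (-16 + 4*√(-1 - 5))) = 1/(-9 + (-16 + 4*√(-6))) = 1/(-9 + (-16 + 4*(I*√6))) = 1/(-9 + (-16 + 4*I*√6)) = 1/(-25 + 4*I*√6) ≈ -0.034674 - 0.013589*I)
S(1)*(6 + t) = -2*(6 + (-25/721 - 4*I*√6/721)) = -2*(4301/721 - 4*I*√6/721) = -8602/721 + 8*I*√6/721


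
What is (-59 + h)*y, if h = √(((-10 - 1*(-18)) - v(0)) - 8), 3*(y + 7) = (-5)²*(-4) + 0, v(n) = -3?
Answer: 7139/3 - 121*√3/3 ≈ 2309.8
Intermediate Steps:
y = -121/3 (y = -7 + ((-5)²*(-4) + 0)/3 = -7 + (25*(-4) + 0)/3 = -7 + (-100 + 0)/3 = -7 + (⅓)*(-100) = -7 - 100/3 = -121/3 ≈ -40.333)
h = √3 (h = √(((-10 - 1*(-18)) - 1*(-3)) - 8) = √(((-10 + 18) + 3) - 8) = √((8 + 3) - 8) = √(11 - 8) = √3 ≈ 1.7320)
(-59 + h)*y = (-59 + √3)*(-121/3) = 7139/3 - 121*√3/3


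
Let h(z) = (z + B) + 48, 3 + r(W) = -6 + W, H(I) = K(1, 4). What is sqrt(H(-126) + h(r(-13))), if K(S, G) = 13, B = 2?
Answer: sqrt(41) ≈ 6.4031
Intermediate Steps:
H(I) = 13
r(W) = -9 + W (r(W) = -3 + (-6 + W) = -9 + W)
h(z) = 50 + z (h(z) = (z + 2) + 48 = (2 + z) + 48 = 50 + z)
sqrt(H(-126) + h(r(-13))) = sqrt(13 + (50 + (-9 - 13))) = sqrt(13 + (50 - 22)) = sqrt(13 + 28) = sqrt(41)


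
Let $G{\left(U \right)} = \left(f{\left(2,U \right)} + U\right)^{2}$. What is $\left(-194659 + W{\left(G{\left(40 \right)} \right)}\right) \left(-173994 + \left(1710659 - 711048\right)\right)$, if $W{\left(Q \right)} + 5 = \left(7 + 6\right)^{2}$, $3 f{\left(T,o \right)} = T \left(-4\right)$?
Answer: $-160578378415$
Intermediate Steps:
$f{\left(T,o \right)} = - \frac{4 T}{3}$ ($f{\left(T,o \right)} = \frac{T \left(-4\right)}{3} = \frac{\left(-4\right) T}{3} = - \frac{4 T}{3}$)
$G{\left(U \right)} = \left(- \frac{8}{3} + U\right)^{2}$ ($G{\left(U \right)} = \left(\left(- \frac{4}{3}\right) 2 + U\right)^{2} = \left(- \frac{8}{3} + U\right)^{2}$)
$W{\left(Q \right)} = 164$ ($W{\left(Q \right)} = -5 + \left(7 + 6\right)^{2} = -5 + 13^{2} = -5 + 169 = 164$)
$\left(-194659 + W{\left(G{\left(40 \right)} \right)}\right) \left(-173994 + \left(1710659 - 711048\right)\right) = \left(-194659 + 164\right) \left(-173994 + \left(1710659 - 711048\right)\right) = - 194495 \left(-173994 + 999611\right) = \left(-194495\right) 825617 = -160578378415$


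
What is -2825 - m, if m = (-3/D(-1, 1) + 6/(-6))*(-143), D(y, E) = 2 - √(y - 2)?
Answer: -21634/7 - 429*I*√3/7 ≈ -3090.6 - 106.15*I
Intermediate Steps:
D(y, E) = 2 - √(-2 + y)
m = 143 + 429/(2 - I*√3) (m = (-3/(2 - √(-2 - 1)) + 6/(-6))*(-143) = (-3/(2 - √(-3)) + 6*(-⅙))*(-143) = (-3/(2 - I*√3) - 1)*(-143) = (-1 - 3/(2 - I*√3))*(-143) = 143 + 429/(2 - I*√3) ≈ 265.57 + 106.15*I)
-2825 - m = -2825 - (1859/7 + 429*I*√3/7) = -2825 + (-1859/7 - 429*I*√3/7) = -21634/7 - 429*I*√3/7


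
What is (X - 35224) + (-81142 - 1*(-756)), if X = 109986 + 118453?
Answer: 112829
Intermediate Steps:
X = 228439
(X - 35224) + (-81142 - 1*(-756)) = (228439 - 35224) + (-81142 - 1*(-756)) = 193215 + (-81142 + 756) = 193215 - 80386 = 112829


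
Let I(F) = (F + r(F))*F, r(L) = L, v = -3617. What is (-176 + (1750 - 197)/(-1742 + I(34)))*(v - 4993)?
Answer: 28346129/19 ≈ 1.4919e+6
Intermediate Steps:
I(F) = 2*F**2 (I(F) = (F + F)*F = (2*F)*F = 2*F**2)
(-176 + (1750 - 197)/(-1742 + I(34)))*(v - 4993) = (-176 + (1750 - 197)/(-1742 + 2*34**2))*(-3617 - 4993) = (-176 + 1553/(-1742 + 2*1156))*(-8610) = (-176 + 1553/(-1742 + 2312))*(-8610) = (-176 + 1553/570)*(-8610) = -98767/570*(-8610) = 28346129/19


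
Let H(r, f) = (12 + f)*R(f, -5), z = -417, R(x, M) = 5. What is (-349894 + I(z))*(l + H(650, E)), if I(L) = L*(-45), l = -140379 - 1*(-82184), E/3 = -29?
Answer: 19394225530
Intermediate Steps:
E = -87 (E = 3*(-29) = -87)
l = -58195 (l = -140379 + 82184 = -58195)
I(L) = -45*L
H(r, f) = 60 + 5*f (H(r, f) = (12 + f)*5 = 60 + 5*f)
(-349894 + I(z))*(l + H(650, E)) = (-349894 - 45*(-417))*(-58195 + (60 + 5*(-87))) = (-349894 + 18765)*(-58195 + (60 - 435)) = -331129*(-58195 - 375) = -331129*(-58570) = 19394225530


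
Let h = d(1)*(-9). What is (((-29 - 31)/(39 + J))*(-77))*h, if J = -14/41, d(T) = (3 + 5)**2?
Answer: -21821184/317 ≈ -68837.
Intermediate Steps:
d(T) = 64 (d(T) = 8**2 = 64)
J = -14/41 (J = -14*1/41 = -14/41 ≈ -0.34146)
h = -576 (h = 64*(-9) = -576)
(((-29 - 31)/(39 + J))*(-77))*h = (((-29 - 31)/(39 - 14/41))*(-77))*(-576) = (-60/1585/41*(-77))*(-576) = (-60*41/1585*(-77))*(-576) = -492/317*(-77)*(-576) = (37884/317)*(-576) = -21821184/317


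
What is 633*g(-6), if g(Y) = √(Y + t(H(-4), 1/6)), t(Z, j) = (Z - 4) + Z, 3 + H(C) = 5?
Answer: 633*I*√6 ≈ 1550.5*I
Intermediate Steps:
H(C) = 2 (H(C) = -3 + 5 = 2)
t(Z, j) = -4 + 2*Z (t(Z, j) = (-4 + Z) + Z = -4 + 2*Z)
g(Y) = √Y (g(Y) = √(Y + (-4 + 2*2)) = √(Y + (-4 + 4)) = √(Y + 0) = √Y)
633*g(-6) = 633*√(-6) = 633*(I*√6) = 633*I*√6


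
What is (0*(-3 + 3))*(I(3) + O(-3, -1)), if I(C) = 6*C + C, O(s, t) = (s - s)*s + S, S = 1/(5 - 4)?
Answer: 0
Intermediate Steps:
S = 1 (S = 1/1 = 1)
O(s, t) = 1 (O(s, t) = (s - s)*s + 1 = 0*s + 1 = 0 + 1 = 1)
I(C) = 7*C
(0*(-3 + 3))*(I(3) + O(-3, -1)) = (0*(-3 + 3))*(7*3 + 1) = (0*0)*(21 + 1) = 0*22 = 0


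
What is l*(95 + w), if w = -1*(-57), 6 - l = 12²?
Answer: -20976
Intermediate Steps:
l = -138 (l = 6 - 1*12² = 6 - 1*144 = 6 - 144 = -138)
w = 57
l*(95 + w) = -138*(95 + 57) = -138*152 = -20976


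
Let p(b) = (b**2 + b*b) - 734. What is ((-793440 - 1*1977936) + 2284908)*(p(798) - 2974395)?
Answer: 827735517828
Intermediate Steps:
p(b) = -734 + 2*b**2 (p(b) = (b**2 + b**2) - 734 = 2*b**2 - 734 = -734 + 2*b**2)
((-793440 - 1*1977936) + 2284908)*(p(798) - 2974395) = ((-793440 - 1*1977936) + 2284908)*((-734 + 2*798**2) - 2974395) = ((-793440 - 1977936) + 2284908)*((-734 + 2*636804) - 2974395) = (-2771376 + 2284908)*((-734 + 1273608) - 2974395) = -486468*(1272874 - 2974395) = -486468*(-1701521) = 827735517828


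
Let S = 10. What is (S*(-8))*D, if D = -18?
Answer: 1440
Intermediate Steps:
(S*(-8))*D = (10*(-8))*(-18) = -80*(-18) = 1440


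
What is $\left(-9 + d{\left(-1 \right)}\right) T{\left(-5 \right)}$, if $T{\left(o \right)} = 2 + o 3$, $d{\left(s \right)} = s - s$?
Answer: $117$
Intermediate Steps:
$d{\left(s \right)} = 0$
$T{\left(o \right)} = 2 + 3 o$
$\left(-9 + d{\left(-1 \right)}\right) T{\left(-5 \right)} = \left(-9 + 0\right) \left(2 + 3 \left(-5\right)\right) = - 9 \left(2 - 15\right) = \left(-9\right) \left(-13\right) = 117$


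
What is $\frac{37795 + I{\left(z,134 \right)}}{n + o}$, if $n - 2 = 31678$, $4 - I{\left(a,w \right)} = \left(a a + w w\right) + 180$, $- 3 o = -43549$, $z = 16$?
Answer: $\frac{58221}{138589} \approx 0.4201$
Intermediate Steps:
$o = \frac{43549}{3}$ ($o = \left(- \frac{1}{3}\right) \left(-43549\right) = \frac{43549}{3} \approx 14516.0$)
$I{\left(a,w \right)} = -176 - a^{2} - w^{2}$ ($I{\left(a,w \right)} = 4 - \left(\left(a a + w w\right) + 180\right) = 4 - \left(\left(a^{2} + w^{2}\right) + 180\right) = 4 - \left(180 + a^{2} + w^{2}\right) = -176 - a^{2} - w^{2}$)
$n = 31680$ ($n = 2 + 31678 = 31680$)
$\frac{37795 + I{\left(z,134 \right)}}{n + o} = \frac{37795 - 18388}{31680 + \frac{43549}{3}} = \frac{37795 - 18388}{\frac{138589}{3}} = \left(37795 - 18388\right) \frac{3}{138589} = 19407 \cdot \frac{3}{138589} = \frac{58221}{138589}$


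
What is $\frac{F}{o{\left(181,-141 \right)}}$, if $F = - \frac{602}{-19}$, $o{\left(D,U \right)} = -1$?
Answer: $- \frac{602}{19} \approx -31.684$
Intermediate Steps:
$F = \frac{602}{19}$ ($F = \left(-602\right) \left(- \frac{1}{19}\right) = \frac{602}{19} \approx 31.684$)
$\frac{F}{o{\left(181,-141 \right)}} = \frac{602}{19 \left(-1\right)} = \frac{602}{19} \left(-1\right) = - \frac{602}{19}$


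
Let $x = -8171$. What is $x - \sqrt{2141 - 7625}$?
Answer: $-8171 - 2 i \sqrt{1371} \approx -8171.0 - 74.054 i$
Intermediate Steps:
$x - \sqrt{2141 - 7625} = -8171 - \sqrt{2141 - 7625} = -8171 - \sqrt{-5484} = -8171 - 2 i \sqrt{1371}$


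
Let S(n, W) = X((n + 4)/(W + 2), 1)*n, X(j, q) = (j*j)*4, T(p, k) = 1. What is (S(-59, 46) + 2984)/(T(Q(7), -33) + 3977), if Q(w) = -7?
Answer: 1540309/2291328 ≈ 0.67223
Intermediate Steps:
X(j, q) = 4*j² (X(j, q) = j²*4 = 4*j²)
S(n, W) = 4*n*(4 + n)²/(2 + W)² (S(n, W) = (4*((n + 4)/(W + 2))²)*n = (4*((4 + n)/(2 + W))²)*n = (4*((4 + n)²/(2 + W)²))*n = (4*(4 + n)²/(2 + W)²)*n = 4*n*(4 + n)²/(2 + W)²)
(S(-59, 46) + 2984)/(T(Q(7), -33) + 3977) = (4*(-59)*(4 - 59)²/(2 + 46)² + 2984)/(1 + 3977) = (4*(-59)*(-55)²/48² + 2984)/3978 = (4*(-59)*(1/2304)*3025 + 2984)*(1/3978) = (-178475/576 + 2984)*(1/3978) = (1540309/576)*(1/3978) = 1540309/2291328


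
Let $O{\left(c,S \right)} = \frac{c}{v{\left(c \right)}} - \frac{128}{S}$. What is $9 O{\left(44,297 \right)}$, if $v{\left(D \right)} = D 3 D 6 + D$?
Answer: $- \frac{101207}{26169} \approx -3.8674$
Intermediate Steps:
$v{\left(D \right)} = D + 18 D^{2}$ ($v{\left(D \right)} = D 18 D + D = 18 D^{2} + D = D + 18 D^{2}$)
$O{\left(c,S \right)} = \frac{1}{1 + 18 c} - \frac{128}{S}$ ($O{\left(c,S \right)} = \frac{c}{c \left(1 + 18 c\right)} - \frac{128}{S} = c \frac{1}{c \left(1 + 18 c\right)} - \frac{128}{S} = \frac{1}{1 + 18 c} - \frac{128}{S}$)
$9 O{\left(44,297 \right)} = 9 \frac{-128 + 297 - 101376}{297 \left(1 + 18 \cdot 44\right)} = 9 \frac{-128 + 297 - 101376}{297 \left(1 + 792\right)} = 9 \cdot \frac{1}{297} \cdot \frac{1}{793} \left(-101207\right) = 9 \left(- \frac{101207}{235521}\right) = - \frac{101207}{26169}$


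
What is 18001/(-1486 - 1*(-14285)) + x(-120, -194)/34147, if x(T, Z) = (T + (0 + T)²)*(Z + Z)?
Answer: -70299971213/437047453 ≈ -160.85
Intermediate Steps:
x(T, Z) = 2*Z*(T + T²) (x(T, Z) = (T + T²)*(2*Z) = 2*Z*(T + T²))
18001/(-1486 - 1*(-14285)) + x(-120, -194)/34147 = 18001/(-1486 - 1*(-14285)) + (2*(-120)*(-194)*(1 - 120))/34147 = 18001/(-1486 + 14285) + (2*(-120)*(-194)*(-119))*(1/34147) = 18001/12799 - 5540640*1/34147 = 18001*(1/12799) - 5540640/34147 = 18001/12799 - 5540640/34147 = -70299971213/437047453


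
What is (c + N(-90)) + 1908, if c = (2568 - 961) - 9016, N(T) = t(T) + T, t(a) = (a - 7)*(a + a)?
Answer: 11869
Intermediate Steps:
t(a) = 2*a*(-7 + a) (t(a) = (-7 + a)*(2*a) = 2*a*(-7 + a))
N(T) = T + 2*T*(-7 + T) (N(T) = 2*T*(-7 + T) + T = T + 2*T*(-7 + T))
c = -7409 (c = 1607 - 9016 = -7409)
(c + N(-90)) + 1908 = (-7409 - 90*(-13 + 2*(-90))) + 1908 = (-7409 - 90*(-13 - 180)) + 1908 = (-7409 - 90*(-193)) + 1908 = (-7409 + 17370) + 1908 = 9961 + 1908 = 11869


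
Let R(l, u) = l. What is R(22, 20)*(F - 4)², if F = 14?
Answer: 2200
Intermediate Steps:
R(22, 20)*(F - 4)² = 22*(14 - 4)² = 22*10² = 22*100 = 2200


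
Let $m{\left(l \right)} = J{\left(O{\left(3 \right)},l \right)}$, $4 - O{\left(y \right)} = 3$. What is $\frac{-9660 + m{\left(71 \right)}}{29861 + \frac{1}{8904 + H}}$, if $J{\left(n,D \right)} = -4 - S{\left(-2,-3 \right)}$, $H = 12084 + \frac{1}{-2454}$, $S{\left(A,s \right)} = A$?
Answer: $- \frac{497636971762}{1537977399865} \approx -0.32357$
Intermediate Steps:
$O{\left(y \right)} = 1$ ($O{\left(y \right)} = 4 - 3 = 1$)
$H = \frac{29654135}{2454}$ ($H = 12084 - \frac{1}{2454} = \frac{29654135}{2454} \approx 12084.0$)
$J{\left(n,D \right)} = -2$ ($J{\left(n,D \right)} = -4 - -2 = -4 + 2 = -2$)
$m{\left(l \right)} = -2$
$\frac{-9660 + m{\left(71 \right)}}{29861 + \frac{1}{8904 + H}} = \frac{-9660 - 2}{29861 + \frac{1}{8904 + \frac{29654135}{2454}}} = - \frac{9662}{29861 + \frac{1}{\frac{51504551}{2454}}} = - \frac{9662}{29861 + \frac{2454}{51504551}} = - \frac{9662}{\frac{1537977399865}{51504551}} = \left(-9662\right) \frac{51504551}{1537977399865} = - \frac{497636971762}{1537977399865}$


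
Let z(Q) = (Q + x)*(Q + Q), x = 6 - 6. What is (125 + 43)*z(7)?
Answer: 16464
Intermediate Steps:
x = 0
z(Q) = 2*Q**2 (z(Q) = (Q + 0)*(Q + Q) = Q*(2*Q) = 2*Q**2)
(125 + 43)*z(7) = (125 + 43)*(2*7**2) = 168*(2*49) = 168*98 = 16464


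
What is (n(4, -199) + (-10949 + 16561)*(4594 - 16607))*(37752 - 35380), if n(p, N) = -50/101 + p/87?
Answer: -1405155712866296/8787 ≈ -1.5991e+11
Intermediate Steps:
n(p, N) = -50/101 + p/87 (n(p, N) = -50*1/101 + p*(1/87) = -50/101 + p/87)
(n(4, -199) + (-10949 + 16561)*(4594 - 16607))*(37752 - 35380) = ((-50/101 + (1/87)*4) + (-10949 + 16561)*(4594 - 16607))*(37752 - 35380) = ((-50/101 + 4/87) + 5612*(-12013))*2372 = (-3946/8787 - 67416956)*2372 = -592392796318/8787*2372 = -1405155712866296/8787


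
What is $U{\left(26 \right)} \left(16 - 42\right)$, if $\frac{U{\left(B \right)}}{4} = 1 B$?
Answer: $-2704$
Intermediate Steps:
$U{\left(B \right)} = 4 B$ ($U{\left(B \right)} = 4 \cdot 1 B = 4 B$)
$U{\left(26 \right)} \left(16 - 42\right) = 4 \cdot 26 \left(16 - 42\right) = 104 \left(16 - 42\right) = 104 \left(-26\right) = -2704$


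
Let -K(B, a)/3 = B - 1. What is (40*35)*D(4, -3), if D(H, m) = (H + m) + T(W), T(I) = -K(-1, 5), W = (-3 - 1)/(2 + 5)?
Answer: -7000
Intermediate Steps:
K(B, a) = 3 - 3*B (K(B, a) = -3*(B - 1) = -3*(-1 + B) = 3 - 3*B)
W = -4/7 ≈ -0.57143
T(I) = -6 (T(I) = -(3 - 3*(-1)) = -(3 + 3) = -1*6 = -6)
D(H, m) = -6 + H + m (D(H, m) = (H + m) - 6 = -6 + H + m)
(40*35)*D(4, -3) = (40*35)*(-6 + 4 - 3) = 1400*(-5) = -7000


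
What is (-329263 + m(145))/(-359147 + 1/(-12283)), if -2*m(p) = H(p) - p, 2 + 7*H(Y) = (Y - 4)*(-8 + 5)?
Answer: 28301518243/30879818214 ≈ 0.91651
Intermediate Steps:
H(Y) = 10/7 - 3*Y/7 (H(Y) = -2/7 + ((Y - 4)*(-8 + 5))/7 = -2/7 + ((-4 + Y)*(-3))/7 = -2/7 + (12 - 3*Y)/7 = -2/7 + (12/7 - 3*Y/7) = 10/7 - 3*Y/7)
m(p) = -5/7 + 5*p/7 (m(p) = -((10/7 - 3*p/7) - p)/2 = -(10/7 - 10*p/7)/2 = -5/7 + 5*p/7)
(-329263 + m(145))/(-359147 + 1/(-12283)) = (-329263 + (-5/7 + (5/7)*145))/(-359147 + 1/(-12283)) = (-329263 + (-5/7 + 725/7))/(-359147 - 1/12283) = (-329263 + 720/7)/(-4411402602/12283) = -2304121/7*(-12283/4411402602) = 28301518243/30879818214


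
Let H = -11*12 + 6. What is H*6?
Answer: -756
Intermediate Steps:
H = -126 (H = -132 + 6 = -126)
H*6 = -126*6 = -756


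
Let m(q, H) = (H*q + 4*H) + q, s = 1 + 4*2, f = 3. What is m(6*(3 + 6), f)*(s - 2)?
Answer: 1596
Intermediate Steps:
s = 9 (s = 1 + 8 = 9)
m(q, H) = q + 4*H + H*q (m(q, H) = (4*H + H*q) + q = q + 4*H + H*q)
m(6*(3 + 6), f)*(s - 2) = (6*(3 + 6) + 4*3 + 3*(6*(3 + 6)))*(9 - 2) = (6*9 + 12 + 3*(6*9))*7 = (54 + 12 + 3*54)*7 = (54 + 12 + 162)*7 = 228*7 = 1596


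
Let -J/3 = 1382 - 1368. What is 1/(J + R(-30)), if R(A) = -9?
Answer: -1/51 ≈ -0.019608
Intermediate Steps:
J = -42 (J = -3*(1382 - 1368) = -3*14 = -42)
1/(J + R(-30)) = 1/(-42 - 9) = 1/(-51) = -1/51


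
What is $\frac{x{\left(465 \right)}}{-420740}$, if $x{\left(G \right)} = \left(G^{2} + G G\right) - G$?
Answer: $- \frac{86397}{84148} \approx -1.0267$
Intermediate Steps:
$x{\left(G \right)} = - G + 2 G^{2}$ ($x{\left(G \right)} = \left(G^{2} + G^{2}\right) - G = 2 G^{2} - G = - G + 2 G^{2}$)
$\frac{x{\left(465 \right)}}{-420740} = \frac{465 \left(-1 + 2 \cdot 465\right)}{-420740} = 465 \left(-1 + 930\right) \left(- \frac{1}{420740}\right) = 465 \cdot 929 \left(- \frac{1}{420740}\right) = 431985 \left(- \frac{1}{420740}\right) = - \frac{86397}{84148}$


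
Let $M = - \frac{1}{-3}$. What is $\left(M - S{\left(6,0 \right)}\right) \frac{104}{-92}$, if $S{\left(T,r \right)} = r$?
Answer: $- \frac{26}{69} \approx -0.37681$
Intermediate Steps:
$M = \frac{1}{3}$ ($M = \left(-1\right) \left(- \frac{1}{3}\right) = \frac{1}{3} \approx 0.33333$)
$\left(M - S{\left(6,0 \right)}\right) \frac{104}{-92} = \left(\frac{1}{3} - 0\right) \frac{104}{-92} = \left(\frac{1}{3} + 0\right) 104 \left(- \frac{1}{92}\right) = \frac{1}{3} \left(- \frac{26}{23}\right) = - \frac{26}{69}$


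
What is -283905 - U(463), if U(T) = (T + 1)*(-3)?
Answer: -282513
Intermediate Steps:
U(T) = -3 - 3*T (U(T) = (1 + T)*(-3) = -3 - 3*T)
-283905 - U(463) = -283905 - (-3 - 3*463) = -283905 - (-3 - 1389) = -283905 - 1*(-1392) = -283905 + 1392 = -282513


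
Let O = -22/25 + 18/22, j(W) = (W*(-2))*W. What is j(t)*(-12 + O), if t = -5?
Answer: 6634/11 ≈ 603.09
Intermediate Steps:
j(W) = -2*W² (j(W) = (-2*W)*W = -2*W²)
O = -17/275 (O = -22*1/25 + 18*(1/22) = -22/25 + 9/11 = -17/275 ≈ -0.061818)
j(t)*(-12 + O) = (-2*(-5)²)*(-12 - 17/275) = -2*25*(-3317/275) = -50*(-3317/275) = 6634/11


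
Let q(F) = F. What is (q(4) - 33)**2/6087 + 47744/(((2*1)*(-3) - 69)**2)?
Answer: 98449451/11413125 ≈ 8.6260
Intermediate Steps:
(q(4) - 33)**2/6087 + 47744/(((2*1)*(-3) - 69)**2) = (4 - 33)**2/6087 + 47744/(((2*1)*(-3) - 69)**2) = (-29)**2*(1/6087) + 47744/((2*(-3) - 69)**2) = 841*(1/6087) + 47744/((-6 - 69)**2) = 841/6087 + 47744/((-75)**2) = 841/6087 + 47744/5625 = 98449451/11413125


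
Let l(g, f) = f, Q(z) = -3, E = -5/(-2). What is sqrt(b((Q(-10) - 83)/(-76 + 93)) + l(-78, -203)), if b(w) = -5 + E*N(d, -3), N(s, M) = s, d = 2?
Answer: I*sqrt(203) ≈ 14.248*I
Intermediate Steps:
E = 5/2 (E = -5*(-1/2) = 5/2 ≈ 2.5000)
b(w) = 0 (b(w) = -5 + (5/2)*2 = -5 + 5 = 0)
sqrt(b((Q(-10) - 83)/(-76 + 93)) + l(-78, -203)) = sqrt(0 - 203) = sqrt(-203) = I*sqrt(203)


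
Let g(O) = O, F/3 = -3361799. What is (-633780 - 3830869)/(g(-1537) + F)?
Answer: 4464649/10086934 ≈ 0.44262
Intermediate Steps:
F = -10085397 (F = 3*(-3361799) = -10085397)
(-633780 - 3830869)/(g(-1537) + F) = (-633780 - 3830869)/(-1537 - 10085397) = -4464649/(-10086934) = -4464649*(-1/10086934) = 4464649/10086934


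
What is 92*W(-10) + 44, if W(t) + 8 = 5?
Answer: -232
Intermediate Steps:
W(t) = -3 (W(t) = -8 + 5 = -3)
92*W(-10) + 44 = 92*(-3) + 44 = -276 + 44 = -232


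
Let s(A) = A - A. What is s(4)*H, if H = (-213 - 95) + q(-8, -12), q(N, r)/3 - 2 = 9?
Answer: 0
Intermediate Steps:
q(N, r) = 33 (q(N, r) = 6 + 3*9 = 6 + 27 = 33)
s(A) = 0
H = -275 (H = (-213 - 95) + 33 = -308 + 33 = -275)
s(4)*H = 0*(-275) = 0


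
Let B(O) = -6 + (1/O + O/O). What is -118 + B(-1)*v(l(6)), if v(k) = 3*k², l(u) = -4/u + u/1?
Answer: -630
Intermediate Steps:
B(O) = -5 + 1/O (B(O) = -6 + (1/O + 1) = -6 + (1 + 1/O) = -5 + 1/O)
l(u) = u - 4/u (l(u) = -4/u + u*1 = -4/u + u = u - 4/u)
-118 + B(-1)*v(l(6)) = -118 + (-5 + 1/(-1))*(3*(6 - 4/6)²) = -118 + (-5 - 1)*(3*(6 - 4*⅙)²) = -118 - 18*(6 - ⅔)² = -118 - 18*(16/3)² = -118 - 18*256/9 = -118 - 6*256/3 = -118 - 512 = -630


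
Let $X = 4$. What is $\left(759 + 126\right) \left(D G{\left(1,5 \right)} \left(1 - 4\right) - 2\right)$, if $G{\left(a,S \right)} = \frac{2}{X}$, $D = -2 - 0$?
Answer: $885$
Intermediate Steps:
$D = -2$ ($D = -2 + 0 = -2$)
$G{\left(a,S \right)} = \frac{1}{2}$ ($G{\left(a,S \right)} = \frac{2}{4} = 2 \cdot \frac{1}{4} = \frac{1}{2}$)
$\left(759 + 126\right) \left(D G{\left(1,5 \right)} \left(1 - 4\right) - 2\right) = \left(759 + 126\right) \left(- 2 \frac{1 - 4}{2} - 2\right) = 885 \left(- 2 \cdot \frac{1}{2} \left(-3\right) - 2\right) = 885 \left(\left(-2\right) \left(- \frac{3}{2}\right) - 2\right) = 885 \left(3 - 2\right) = 885 \cdot 1 = 885$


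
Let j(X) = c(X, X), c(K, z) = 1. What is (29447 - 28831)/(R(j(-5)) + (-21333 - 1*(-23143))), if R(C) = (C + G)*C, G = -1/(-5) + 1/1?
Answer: 3080/9061 ≈ 0.33992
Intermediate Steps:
j(X) = 1
G = 6/5 (G = -1*(-1/5) + 1*1 = 1/5 + 1 = 6/5 ≈ 1.2000)
R(C) = C*(6/5 + C) (R(C) = (C + 6/5)*C = (6/5 + C)*C = C*(6/5 + C))
(29447 - 28831)/(R(j(-5)) + (-21333 - 1*(-23143))) = (29447 - 28831)/((1/5)*1*(6 + 5*1) + (-21333 - 1*(-23143))) = 616/((1/5)*1*(6 + 5) + (-21333 + 23143)) = 616/((1/5)*1*11 + 1810) = 616/(11/5 + 1810) = 616/(9061/5) = 616*(5/9061) = 3080/9061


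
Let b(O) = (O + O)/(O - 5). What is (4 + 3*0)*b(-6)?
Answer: 48/11 ≈ 4.3636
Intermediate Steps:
b(O) = 2*O/(-5 + O) (b(O) = (2*O)/(-5 + O) = 2*O/(-5 + O))
(4 + 3*0)*b(-6) = (4 + 3*0)*(2*(-6)/(-5 - 6)) = (4 + 0)*(2*(-6)/(-11)) = 4*(2*(-6)*(-1/11)) = 4*(12/11) = 48/11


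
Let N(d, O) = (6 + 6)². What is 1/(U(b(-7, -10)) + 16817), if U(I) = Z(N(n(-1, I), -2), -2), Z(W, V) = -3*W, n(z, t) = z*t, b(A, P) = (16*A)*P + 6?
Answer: 1/16385 ≈ 6.1031e-5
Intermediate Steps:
b(A, P) = 6 + 16*A*P (b(A, P) = 16*A*P + 6 = 6 + 16*A*P)
n(z, t) = t*z
N(d, O) = 144 (N(d, O) = 12² = 144)
U(I) = -432 (U(I) = -3*144 = -432)
1/(U(b(-7, -10)) + 16817) = 1/(-432 + 16817) = 1/16385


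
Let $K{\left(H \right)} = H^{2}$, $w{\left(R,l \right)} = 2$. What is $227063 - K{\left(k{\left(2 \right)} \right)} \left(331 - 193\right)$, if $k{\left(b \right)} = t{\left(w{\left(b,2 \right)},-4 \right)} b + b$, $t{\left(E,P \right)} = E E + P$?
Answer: $226511$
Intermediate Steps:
$t{\left(E,P \right)} = P + E^{2}$ ($t{\left(E,P \right)} = E^{2} + P = P + E^{2}$)
$k{\left(b \right)} = b$ ($k{\left(b \right)} = \left(-4 + 2^{2}\right) b + b = \left(-4 + 4\right) b + b = 0 b + b = 0 + b = b$)
$227063 - K{\left(k{\left(2 \right)} \right)} \left(331 - 193\right) = 227063 - 2^{2} \left(331 - 193\right) = 227063 - 4 \cdot 138 = 227063 - 552 = 226511$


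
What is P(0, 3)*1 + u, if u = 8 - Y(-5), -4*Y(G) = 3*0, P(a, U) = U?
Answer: 11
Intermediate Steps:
Y(G) = 0 (Y(G) = -3*0/4 = -1/4*0 = 0)
u = 8 (u = 8 - 1*0 = 8 + 0 = 8)
P(0, 3)*1 + u = 3*1 + 8 = 3 + 8 = 11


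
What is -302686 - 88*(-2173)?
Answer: -111462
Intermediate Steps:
-302686 - 88*(-2173) = -302686 + 191224 = -111462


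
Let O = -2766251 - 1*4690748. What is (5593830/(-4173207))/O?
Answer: 169510/943018194721 ≈ 1.7975e-7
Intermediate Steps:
O = -7456999 (O = -2766251 - 4690748 = -7456999)
(5593830/(-4173207))/O = (5593830/(-4173207))/(-7456999) = (5593830*(-1/4173207))*(-1/7456999) = -1864610/1391069*(-1/7456999) = 169510/943018194721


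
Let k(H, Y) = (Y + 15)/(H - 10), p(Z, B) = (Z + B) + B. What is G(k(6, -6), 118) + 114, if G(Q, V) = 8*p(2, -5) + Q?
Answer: 191/4 ≈ 47.750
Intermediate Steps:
p(Z, B) = Z + 2*B (p(Z, B) = (B + Z) + B = Z + 2*B)
k(H, Y) = (15 + Y)/(-10 + H)
G(Q, V) = -64 + Q (G(Q, V) = 8*(2 + 2*(-5)) + Q = 8*(2 - 10) + Q = 8*(-8) + Q = -64 + Q)
G(k(6, -6), 118) + 114 = (-64 + (15 - 6)/(-10 + 6)) + 114 = (-64 + 9/(-4)) + 114 = (-64 - ¼*9) + 114 = (-64 - 9/4) + 114 = -265/4 + 114 = 191/4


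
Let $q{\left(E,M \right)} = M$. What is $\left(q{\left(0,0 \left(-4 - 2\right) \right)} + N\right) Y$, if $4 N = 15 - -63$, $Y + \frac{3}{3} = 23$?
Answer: $429$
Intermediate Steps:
$Y = 22$ ($Y = -1 + 23 = 22$)
$N = \frac{39}{2}$ ($N = \frac{15 - -63}{4} = \frac{15 + 63}{4} = \frac{1}{4} \cdot 78 = \frac{39}{2} \approx 19.5$)
$\left(q{\left(0,0 \left(-4 - 2\right) \right)} + N\right) Y = \left(0 \left(-4 - 2\right) + \frac{39}{2}\right) 22 = \left(0 \left(-6\right) + \frac{39}{2}\right) 22 = \left(0 + \frac{39}{2}\right) 22 = \frac{39}{2} \cdot 22 = 429$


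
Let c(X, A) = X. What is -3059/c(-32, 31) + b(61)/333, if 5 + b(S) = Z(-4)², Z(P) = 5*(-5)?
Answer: 1038487/10656 ≈ 97.456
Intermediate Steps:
Z(P) = -25
b(S) = 620 (b(S) = -5 + (-25)² = -5 + 625 = 620)
-3059/c(-32, 31) + b(61)/333 = -3059/(-32) + 620/333 = -3059*(-1/32) + 620*(1/333) = 3059/32 + 620/333 = 1038487/10656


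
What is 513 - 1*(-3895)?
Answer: 4408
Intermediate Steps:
513 - 1*(-3895) = 513 + 3895 = 4408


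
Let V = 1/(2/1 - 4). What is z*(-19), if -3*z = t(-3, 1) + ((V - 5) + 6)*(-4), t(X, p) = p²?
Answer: -19/3 ≈ -6.3333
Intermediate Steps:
V = -½ (V = 1/(2*1 - 4) = 1/(2 - 4) = 1/(-2) = -½ ≈ -0.50000)
z = ⅓ (z = -(1² + ((-½ - 5) + 6)*(-4))/3 = -(1 + (-11/2 + 6)*(-4))/3 = -(1 + (½)*(-4))/3 = -(1 - 2)/3 = -⅓*(-1) = ⅓ ≈ 0.33333)
z*(-19) = (⅓)*(-19) = -19/3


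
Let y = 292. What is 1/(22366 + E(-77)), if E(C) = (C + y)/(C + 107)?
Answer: 6/134239 ≈ 4.4696e-5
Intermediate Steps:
E(C) = (292 + C)/(107 + C) (E(C) = (C + 292)/(C + 107) = (292 + C)/(107 + C))
1/(22366 + E(-77)) = 1/(22366 + (292 - 77)/(107 - 77)) = 1/(22366 + 215/30) = 1/(22366 + (1/30)*215) = 1/(22366 + 43/6) = 1/(134239/6) = 6/134239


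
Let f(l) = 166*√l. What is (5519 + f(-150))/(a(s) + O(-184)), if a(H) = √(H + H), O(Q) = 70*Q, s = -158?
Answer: (-5519*I + 830*√6)/(2*(√79 + 6440*I)) ≈ -0.42828 - 0.15844*I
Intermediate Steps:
a(H) = √2*√H (a(H) = √(2*H) = √2*√H)
(5519 + f(-150))/(a(s) + O(-184)) = (5519 + 166*√(-150))/(√2*√(-158) + 70*(-184)) = (5519 + 166*(5*I*√6))/(√2*(I*√158) - 12880) = (5519 + 830*I*√6)/(2*I*√79 - 12880) = (5519 + 830*I*√6)/(-12880 + 2*I*√79)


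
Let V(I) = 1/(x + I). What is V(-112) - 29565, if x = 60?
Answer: -1537381/52 ≈ -29565.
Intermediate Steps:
V(I) = 1/(60 + I)
V(-112) - 29565 = 1/(60 - 112) - 29565 = 1/(-52) - 29565 = -1/52 - 29565 = -1537381/52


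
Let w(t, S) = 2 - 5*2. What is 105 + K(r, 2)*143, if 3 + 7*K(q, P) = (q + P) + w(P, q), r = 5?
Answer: 163/7 ≈ 23.286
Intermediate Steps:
w(t, S) = -8 (w(t, S) = 2 - 10 = -8)
K(q, P) = -11/7 + P/7 + q/7 (K(q, P) = -3/7 + ((q + P) - 8)/7 = -3/7 + ((P + q) - 8)/7 = -3/7 + (-8 + P + q)/7 = -3/7 + (-8/7 + P/7 + q/7) = -11/7 + P/7 + q/7)
105 + K(r, 2)*143 = 105 + (-11/7 + (⅐)*2 + (⅐)*5)*143 = 105 + (-11/7 + 2/7 + 5/7)*143 = 105 - 4/7*143 = 105 - 572/7 = 163/7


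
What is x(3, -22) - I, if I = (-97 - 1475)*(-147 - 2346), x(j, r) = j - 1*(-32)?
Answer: -3918961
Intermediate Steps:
x(j, r) = 32 + j (x(j, r) = j + 32 = 32 + j)
I = 3918996 (I = -1572*(-2493) = 3918996)
x(3, -22) - I = (32 + 3) - 1*3918996 = 35 - 3918996 = -3918961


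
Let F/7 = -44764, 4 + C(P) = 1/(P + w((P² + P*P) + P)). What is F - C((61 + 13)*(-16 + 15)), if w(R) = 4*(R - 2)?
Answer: -13608529921/43430 ≈ -3.1334e+5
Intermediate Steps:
w(R) = -8 + 4*R (w(R) = 4*(-2 + R) = -8 + 4*R)
C(P) = -4 + 1/(-8 + 5*P + 8*P²) (C(P) = -4 + 1/(P + (-8 + 4*((P² + P*P) + P))) = -4 + 1/(P + (-8 + 4*((P² + P²) + P))) = -4 + 1/(P + (-8 + 4*(2*P² + P))) = -4 + 1/(P + (-8 + 4*(P + 2*P²))) = -4 + 1/(P + (-8 + (4*P + 8*P²))) = -4 + 1/(P + (-8 + 4*P + 8*P²)) = -4 + 1/(-8 + 5*P + 8*P²))
F = -313348 (F = 7*(-44764) = -313348)
F - C((61 + 13)*(-16 + 15)) = -313348 - (33 - 32*(-16 + 15)²*(61 + 13)² - 20*(61 + 13)*(-16 + 15))/(-8 + 5*((61 + 13)*(-16 + 15)) + 8*((61 + 13)*(-16 + 15))²) = -313348 - (33 - 32*(74*(-1))² - 1480*(-1))/(-8 + 5*(74*(-1)) + 8*(74*(-1))²) = -313348 - (33 - 32*(-74)² - 20*(-74))/(-8 + 5*(-74) + 8*(-74)²) = -313348 - (33 - 32*5476 + 1480)/(-8 - 370 + 8*5476) = -313348 - (33 - 175232 + 1480)/(-8 - 370 + 43808) = -313348 - (-173719)/43430 = -313348 - 1*(-173719/43430) = -313348 + 173719/43430 = -13608529921/43430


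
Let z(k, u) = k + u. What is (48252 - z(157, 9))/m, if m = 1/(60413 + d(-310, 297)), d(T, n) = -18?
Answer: 2904153970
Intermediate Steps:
m = 1/60395 (m = 1/(60413 - 18) = 1/60395 ≈ 1.6558e-5)
(48252 - z(157, 9))/m = (48252 - (157 + 9))/(1/60395) = (48252 - 1*166)*60395 = (48252 - 166)*60395 = 48086*60395 = 2904153970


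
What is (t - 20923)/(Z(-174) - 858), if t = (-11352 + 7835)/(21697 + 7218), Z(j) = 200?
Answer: 302496031/9513035 ≈ 31.798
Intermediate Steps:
t = -3517/28915 ≈ -0.12163
(t - 20923)/(Z(-174) - 858) = (-3517/28915 - 20923)/(200 - 858) = -604992062/28915/(-658) = -604992062/28915*(-1/658) = 302496031/9513035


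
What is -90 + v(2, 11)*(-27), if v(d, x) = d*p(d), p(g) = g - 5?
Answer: 72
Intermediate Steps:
p(g) = -5 + g
v(d, x) = d*(-5 + d)
-90 + v(2, 11)*(-27) = -90 + (2*(-5 + 2))*(-27) = -90 + (2*(-3))*(-27) = -90 - 6*(-27) = -90 + 162 = 72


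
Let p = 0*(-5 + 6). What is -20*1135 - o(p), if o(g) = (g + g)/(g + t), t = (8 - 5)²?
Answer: -22700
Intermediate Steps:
t = 9 (t = 3² = 9)
p = 0 (p = 0*1 = 0)
o(g) = 2*g/(9 + g) (o(g) = (g + g)/(g + 9) = (2*g)/(9 + g) = 2*g/(9 + g))
-20*1135 - o(p) = -20*1135 - 2*0/(9 + 0) = -22700 - 2*0/9 = -22700 - 1*0 = -22700 + 0 = -22700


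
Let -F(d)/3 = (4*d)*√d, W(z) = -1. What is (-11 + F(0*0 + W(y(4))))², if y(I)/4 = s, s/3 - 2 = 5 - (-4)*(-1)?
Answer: (11 - 12*I)² ≈ -23.0 - 264.0*I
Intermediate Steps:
s = 9 (s = 6 + 3*(5 - (-4)*(-1)) = 6 + 3*(5 - 1*4) = 6 + 3*(5 - 4) = 6 + 3*1 = 6 + 3 = 9)
y(I) = 36 (y(I) = 4*9 = 36)
F(d) = -12*d^(3/2) (F(d) = -3*4*d*√d = -12*d^(3/2))
(-11 + F(0*0 + W(y(4))))² = (-11 - 12*(0*0 - 1)^(3/2))² = (-11 - 12*(0 - 1)^(3/2))² = (-11 - (-12)*I)² = (-11 + 12*I)²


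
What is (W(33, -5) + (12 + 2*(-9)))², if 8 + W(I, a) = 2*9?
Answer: 16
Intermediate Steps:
W(I, a) = 10 (W(I, a) = -8 + 2*9 = -8 + 18 = 10)
(W(33, -5) + (12 + 2*(-9)))² = (10 + (12 + 2*(-9)))² = (10 + (12 - 18))² = (10 - 6)² = 4² = 16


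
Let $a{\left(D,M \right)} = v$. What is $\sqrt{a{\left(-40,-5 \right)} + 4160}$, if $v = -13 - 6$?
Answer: $\sqrt{4141} \approx 64.351$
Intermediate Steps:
$v = -19$
$a{\left(D,M \right)} = -19$
$\sqrt{a{\left(-40,-5 \right)} + 4160} = \sqrt{-19 + 4160} = \sqrt{4141}$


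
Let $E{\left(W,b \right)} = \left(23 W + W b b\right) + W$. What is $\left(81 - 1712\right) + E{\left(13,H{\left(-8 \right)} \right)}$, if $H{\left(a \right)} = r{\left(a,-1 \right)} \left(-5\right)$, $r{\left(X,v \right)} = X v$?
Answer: $19481$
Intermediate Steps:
$H{\left(a \right)} = 5 a$ ($H{\left(a \right)} = a \left(-1\right) \left(-5\right) = - a \left(-5\right) = 5 a$)
$E{\left(W,b \right)} = 24 W + W b^{2}$ ($E{\left(W,b \right)} = \left(23 W + W b^{2}\right) + W = 24 W + W b^{2}$)
$\left(81 - 1712\right) + E{\left(13,H{\left(-8 \right)} \right)} = \left(81 - 1712\right) + 13 \left(24 + \left(5 \left(-8\right)\right)^{2}\right) = -1631 + 13 \left(24 + \left(-40\right)^{2}\right) = -1631 + 13 \left(24 + 1600\right) = -1631 + 13 \cdot 1624 = -1631 + 21112 = 19481$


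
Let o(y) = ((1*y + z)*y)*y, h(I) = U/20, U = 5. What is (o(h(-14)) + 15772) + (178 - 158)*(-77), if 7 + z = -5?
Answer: 910801/64 ≈ 14231.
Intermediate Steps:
z = -12 (z = -7 - 5 = -12)
h(I) = ¼ (h(I) = 5/20 = 5*(1/20) = ¼)
o(y) = y²*(-12 + y) (o(y) = ((1*y - 12)*y)*y = ((y - 12)*y)*y = ((-12 + y)*y)*y = (y*(-12 + y))*y = y²*(-12 + y))
(o(h(-14)) + 15772) + (178 - 158)*(-77) = ((¼)²*(-12 + ¼) + 15772) + (178 - 158)*(-77) = ((1/16)*(-47/4) + 15772) + 20*(-77) = (-47/64 + 15772) - 1540 = 1009361/64 - 1540 = 910801/64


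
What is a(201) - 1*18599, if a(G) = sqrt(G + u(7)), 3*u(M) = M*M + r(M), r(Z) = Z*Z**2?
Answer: -18599 + sqrt(2985)/3 ≈ -18581.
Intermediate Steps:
r(Z) = Z**3
u(M) = M**2/3 + M**3/3 (u(M) = (M*M + M**3)/3 = (M**2 + M**3)/3 = M**2/3 + M**3/3)
a(G) = sqrt(392/3 + G) (a(G) = sqrt(G + (1/3)*7**2*(1 + 7)) = sqrt(G + (1/3)*49*8) = sqrt(G + 392/3) = sqrt(392/3 + G))
a(201) - 1*18599 = sqrt(1176 + 9*201)/3 - 1*18599 = sqrt(1176 + 1809)/3 - 18599 = sqrt(2985)/3 - 18599 = -18599 + sqrt(2985)/3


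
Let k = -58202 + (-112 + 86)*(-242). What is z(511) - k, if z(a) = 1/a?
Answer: 26526011/511 ≈ 51910.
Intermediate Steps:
k = -51910 (k = -58202 - 26*(-242) = -58202 + 6292 = -51910)
z(511) - k = 1/511 - 1*(-51910) = 1/511 + 51910 = 26526011/511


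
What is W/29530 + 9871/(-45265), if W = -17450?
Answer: -108136488/133667545 ≈ -0.80900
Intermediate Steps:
W/29530 + 9871/(-45265) = -17450/29530 + 9871/(-45265) = -17450*1/29530 + 9871*(-1/45265) = -1745/2953 - 9871/45265 = -108136488/133667545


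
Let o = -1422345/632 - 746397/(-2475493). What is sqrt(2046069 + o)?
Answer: sqrt(1250661989102617875848322)/782255788 ≈ 1429.6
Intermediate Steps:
o = -3520533368181/1564511576 (o = -1422345*1/632 - 746397*(-1/2475493) = -1422345/632 + 746397/2475493 = -3520533368181/1564511576 ≈ -2250.2)
sqrt(2046069 + o) = sqrt(2046069 - 3520533368181/1564511576) = sqrt(3197578102426563/1564511576) = sqrt(1250661989102617875848322)/782255788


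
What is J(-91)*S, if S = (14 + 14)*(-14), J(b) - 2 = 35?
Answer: -14504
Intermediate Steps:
J(b) = 37 (J(b) = 2 + 35 = 37)
S = -392 (S = 28*(-14) = -392)
J(-91)*S = 37*(-392) = -14504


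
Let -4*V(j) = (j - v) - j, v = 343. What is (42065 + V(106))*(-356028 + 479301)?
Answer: 20784197619/4 ≈ 5.1960e+9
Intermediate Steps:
V(j) = 343/4 (V(j) = -((j - 1*343) - j)/4 = -((j - 343) - j)/4 = -((-343 + j) - j)/4 = -1/4*(-343) = 343/4)
(42065 + V(106))*(-356028 + 479301) = (42065 + 343/4)*(-356028 + 479301) = (168603/4)*123273 = 20784197619/4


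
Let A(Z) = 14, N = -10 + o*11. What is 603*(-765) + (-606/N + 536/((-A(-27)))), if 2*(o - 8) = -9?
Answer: -61360155/133 ≈ -4.6135e+5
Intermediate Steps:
o = 7/2 (o = 8 + (½)*(-9) = 8 - 9/2 = 7/2 ≈ 3.5000)
N = 57/2 (N = -10 + (7/2)*11 = -10 + 77/2 = 57/2 ≈ 28.500)
603*(-765) + (-606/N + 536/((-A(-27)))) = 603*(-765) + (-606/57/2 + 536/((-1*14))) = -461295 + (-606*2/57 + 536/(-14)) = -461295 + (-404/19 + 536*(-1/14)) = -461295 + (-404/19 - 268/7) = -461295 - 7920/133 = -61360155/133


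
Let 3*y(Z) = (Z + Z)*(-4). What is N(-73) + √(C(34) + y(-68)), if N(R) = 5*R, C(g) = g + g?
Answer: -365 + 2*√561/3 ≈ -349.21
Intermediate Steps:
C(g) = 2*g
y(Z) = -8*Z/3 (y(Z) = ((Z + Z)*(-4))/3 = ((2*Z)*(-4))/3 = (-8*Z)/3 = -8*Z/3)
N(-73) + √(C(34) + y(-68)) = 5*(-73) + √(2*34 - 8/3*(-68)) = -365 + √(68 + 544/3) = -365 + √(748/3) = -365 + 2*√561/3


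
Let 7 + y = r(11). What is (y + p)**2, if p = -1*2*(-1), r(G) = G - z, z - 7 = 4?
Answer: 25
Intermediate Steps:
z = 11 (z = 7 + 4 = 11)
r(G) = -11 + G (r(G) = G - 1*11 = G - 11 = -11 + G)
y = -7 (y = -7 + (-11 + 11) = -7 + 0 = -7)
p = 2 (p = -2*(-1) = 2)
(y + p)**2 = (-7 + 2)**2 = (-5)**2 = 25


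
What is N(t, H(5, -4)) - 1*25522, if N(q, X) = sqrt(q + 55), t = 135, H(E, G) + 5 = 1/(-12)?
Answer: -25522 + sqrt(190) ≈ -25508.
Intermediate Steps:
H(E, G) = -61/12 (H(E, G) = -5 + 1/(-12) = -5 - 1/12 = -61/12)
N(q, X) = sqrt(55 + q)
N(t, H(5, -4)) - 1*25522 = sqrt(55 + 135) - 1*25522 = sqrt(190) - 25522 = -25522 + sqrt(190)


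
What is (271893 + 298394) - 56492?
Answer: 513795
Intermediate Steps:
(271893 + 298394) - 56492 = 570287 - 56492 = 513795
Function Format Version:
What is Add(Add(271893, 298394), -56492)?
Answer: 513795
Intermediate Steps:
Add(Add(271893, 298394), -56492) = Add(570287, -56492) = 513795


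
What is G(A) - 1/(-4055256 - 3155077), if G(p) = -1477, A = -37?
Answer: -10649661840/7210333 ≈ -1477.0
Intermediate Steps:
G(A) - 1/(-4055256 - 3155077) = -1477 - 1/(-4055256 - 3155077) = -1477 - 1/(-7210333) = -1477 - 1*(-1/7210333) = -1477 + 1/7210333 = -10649661840/7210333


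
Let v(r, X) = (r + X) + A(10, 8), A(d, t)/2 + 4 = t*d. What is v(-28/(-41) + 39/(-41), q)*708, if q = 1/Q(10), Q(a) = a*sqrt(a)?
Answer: 4404468/41 + 177*sqrt(10)/25 ≈ 1.0745e+5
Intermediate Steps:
A(d, t) = -8 + 2*d*t (A(d, t) = -8 + 2*(t*d) = -8 + 2*(d*t) = -8 + 2*d*t)
Q(a) = a**(3/2)
q = sqrt(10)/100 (q = 1/(10**(3/2)) = 1/(10*sqrt(10)) = sqrt(10)/100 ≈ 0.031623)
v(r, X) = 152 + X + r (v(r, X) = (r + X) + (-8 + 2*10*8) = (X + r) + (-8 + 160) = (X + r) + 152 = 152 + X + r)
v(-28/(-41) + 39/(-41), q)*708 = (152 + sqrt(10)/100 + (-28/(-41) + 39/(-41)))*708 = (152 + sqrt(10)/100 + (-28*(-1/41) + 39*(-1/41)))*708 = (152 + sqrt(10)/100 + (28/41 - 39/41))*708 = (152 + sqrt(10)/100 - 11/41)*708 = (6221/41 + sqrt(10)/100)*708 = 4404468/41 + 177*sqrt(10)/25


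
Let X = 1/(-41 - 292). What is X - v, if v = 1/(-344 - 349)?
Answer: -40/25641 ≈ -0.0015600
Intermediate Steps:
v = -1/693 (v = 1/(-693) = -1/693 ≈ -0.0014430)
X = -1/333 (X = 1/(-333) = -1/333 ≈ -0.0030030)
X - v = -1/333 - 1*(-1/693) = -1/333 + 1/693 = -40/25641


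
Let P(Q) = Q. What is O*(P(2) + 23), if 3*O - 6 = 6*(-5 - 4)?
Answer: -400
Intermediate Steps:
O = -16 (O = 2 + (6*(-5 - 4))/3 = 2 + (6*(-9))/3 = 2 + (⅓)*(-54) = 2 - 18 = -16)
O*(P(2) + 23) = -16*(2 + 23) = -16*25 = -400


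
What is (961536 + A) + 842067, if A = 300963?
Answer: 2104566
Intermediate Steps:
(961536 + A) + 842067 = (961536 + 300963) + 842067 = 1262499 + 842067 = 2104566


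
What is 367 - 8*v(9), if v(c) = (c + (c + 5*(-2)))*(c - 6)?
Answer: 175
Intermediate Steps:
v(c) = (-10 + 2*c)*(-6 + c) (v(c) = (c + (c - 10))*(-6 + c) = (c + (-10 + c))*(-6 + c) = (-10 + 2*c)*(-6 + c))
367 - 8*v(9) = 367 - 8*(60 - 22*9 + 2*9²) = 367 - 8*(60 - 198 + 2*81) = 367 - 8*(60 - 198 + 162) = 367 - 8*24 = 367 - 192 = 175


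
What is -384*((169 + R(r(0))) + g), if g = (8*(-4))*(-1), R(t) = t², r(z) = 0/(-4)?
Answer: -77184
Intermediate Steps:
r(z) = 0 (r(z) = 0*(-¼) = 0)
g = 32 (g = -32*(-1) = 32)
-384*((169 + R(r(0))) + g) = -384*((169 + 0²) + 32) = -384*((169 + 0) + 32) = -384*(169 + 32) = -384*201 = -77184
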